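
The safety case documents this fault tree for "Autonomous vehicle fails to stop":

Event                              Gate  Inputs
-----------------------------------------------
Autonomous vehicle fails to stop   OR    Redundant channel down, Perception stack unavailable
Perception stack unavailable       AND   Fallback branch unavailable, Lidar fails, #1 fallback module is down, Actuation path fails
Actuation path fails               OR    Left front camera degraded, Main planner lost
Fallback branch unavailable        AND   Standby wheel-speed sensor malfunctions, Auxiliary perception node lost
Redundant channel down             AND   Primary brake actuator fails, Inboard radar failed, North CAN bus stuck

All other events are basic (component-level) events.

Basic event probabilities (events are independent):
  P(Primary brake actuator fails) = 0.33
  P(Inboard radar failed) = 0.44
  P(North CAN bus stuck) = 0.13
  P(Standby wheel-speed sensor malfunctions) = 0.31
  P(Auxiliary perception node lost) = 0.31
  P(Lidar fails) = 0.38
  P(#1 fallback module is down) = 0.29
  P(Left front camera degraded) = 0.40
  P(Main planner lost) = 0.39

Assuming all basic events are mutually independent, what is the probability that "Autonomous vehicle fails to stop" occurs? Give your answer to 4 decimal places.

P(Redundant channel down) [AND] = 0.33 × 0.44 × 0.13 = 0.018876
P(Fallback branch unavailable) [AND] = 0.31 × 0.31 = 0.096100
P(Actuation path fails) [OR] = 1 − (1−0.40) × (1−0.39) = 0.634000
P(Perception stack unavailable) [AND] = 0.096100 × 0.38 × 0.29 × 0.634000 = 0.006714
P(Autonomous vehicle fails to stop) [OR] = 1 − (1−0.018876) × (1−0.006714) = 0.025463
Rounded to 4 decimal places: P(Autonomous vehicle fails to stop) ≈ 0.0255.

0.0255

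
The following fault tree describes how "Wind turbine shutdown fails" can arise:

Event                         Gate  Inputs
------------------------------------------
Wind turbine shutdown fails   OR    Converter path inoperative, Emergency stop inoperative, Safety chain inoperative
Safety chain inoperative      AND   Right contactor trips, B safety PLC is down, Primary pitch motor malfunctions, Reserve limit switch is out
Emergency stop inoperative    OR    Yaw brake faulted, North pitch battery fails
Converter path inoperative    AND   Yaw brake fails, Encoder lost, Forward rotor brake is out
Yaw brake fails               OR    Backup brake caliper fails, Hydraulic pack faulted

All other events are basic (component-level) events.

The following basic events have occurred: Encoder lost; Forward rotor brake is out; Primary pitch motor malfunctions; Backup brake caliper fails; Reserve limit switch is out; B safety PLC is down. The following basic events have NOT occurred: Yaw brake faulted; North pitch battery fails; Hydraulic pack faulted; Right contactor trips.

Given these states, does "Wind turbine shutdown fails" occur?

Yes

Yaw brake fails [OR]: Backup brake caliper fails=occurs, Hydraulic pack faulted=not → at least one input occurs → occurs.
Converter path inoperative [AND]: Yaw brake fails=occurs, Encoder lost=occurs, Forward rotor brake is out=occurs → all inputs occur → occurs.
Emergency stop inoperative [OR]: Yaw brake faulted=not, North pitch battery fails=not → no input occurs → does not occur.
Safety chain inoperative [AND]: Right contactor trips=not, B safety PLC is down=occurs, Primary pitch motor malfunctions=occurs, Reserve limit switch is out=occurs → not all inputs occur → does not occur.
Wind turbine shutdown fails [OR]: Converter path inoperative=occurs, Emergency stop inoperative=not, Safety chain inoperative=not → at least one input occurs → occurs.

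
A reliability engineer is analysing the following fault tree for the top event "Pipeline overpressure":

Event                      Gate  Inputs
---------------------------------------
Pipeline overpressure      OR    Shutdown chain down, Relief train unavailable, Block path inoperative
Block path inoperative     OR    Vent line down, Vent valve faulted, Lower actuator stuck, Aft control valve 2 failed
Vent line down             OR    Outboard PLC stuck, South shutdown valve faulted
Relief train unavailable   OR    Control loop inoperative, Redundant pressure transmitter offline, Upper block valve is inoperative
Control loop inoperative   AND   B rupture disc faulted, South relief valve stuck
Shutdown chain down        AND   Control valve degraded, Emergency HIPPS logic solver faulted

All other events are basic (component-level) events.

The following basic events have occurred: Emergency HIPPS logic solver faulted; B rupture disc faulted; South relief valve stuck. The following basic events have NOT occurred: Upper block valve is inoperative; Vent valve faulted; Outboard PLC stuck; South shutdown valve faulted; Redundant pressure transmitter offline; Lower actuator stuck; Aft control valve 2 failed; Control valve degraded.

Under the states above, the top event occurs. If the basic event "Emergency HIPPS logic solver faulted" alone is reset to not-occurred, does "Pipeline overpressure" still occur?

Counterfactual: set "Emergency HIPPS logic solver faulted" to not occurred.
Shutdown chain down [AND]: Control valve degraded=not, Emergency HIPPS logic solver faulted=not → not all inputs occur → does not occur.
Control loop inoperative [AND]: B rupture disc faulted=occurs, South relief valve stuck=occurs → all inputs occur → occurs.
Relief train unavailable [OR]: Control loop inoperative=occurs, Redundant pressure transmitter offline=not, Upper block valve is inoperative=not → at least one input occurs → occurs.
Vent line down [OR]: Outboard PLC stuck=not, South shutdown valve faulted=not → no input occurs → does not occur.
Block path inoperative [OR]: Vent line down=not, Vent valve faulted=not, Lower actuator stuck=not, Aft control valve 2 failed=not → no input occurs → does not occur.
Pipeline overpressure [OR]: Shutdown chain down=not, Relief train unavailable=occurs, Block path inoperative=not → at least one input occurs → occurs.

Yes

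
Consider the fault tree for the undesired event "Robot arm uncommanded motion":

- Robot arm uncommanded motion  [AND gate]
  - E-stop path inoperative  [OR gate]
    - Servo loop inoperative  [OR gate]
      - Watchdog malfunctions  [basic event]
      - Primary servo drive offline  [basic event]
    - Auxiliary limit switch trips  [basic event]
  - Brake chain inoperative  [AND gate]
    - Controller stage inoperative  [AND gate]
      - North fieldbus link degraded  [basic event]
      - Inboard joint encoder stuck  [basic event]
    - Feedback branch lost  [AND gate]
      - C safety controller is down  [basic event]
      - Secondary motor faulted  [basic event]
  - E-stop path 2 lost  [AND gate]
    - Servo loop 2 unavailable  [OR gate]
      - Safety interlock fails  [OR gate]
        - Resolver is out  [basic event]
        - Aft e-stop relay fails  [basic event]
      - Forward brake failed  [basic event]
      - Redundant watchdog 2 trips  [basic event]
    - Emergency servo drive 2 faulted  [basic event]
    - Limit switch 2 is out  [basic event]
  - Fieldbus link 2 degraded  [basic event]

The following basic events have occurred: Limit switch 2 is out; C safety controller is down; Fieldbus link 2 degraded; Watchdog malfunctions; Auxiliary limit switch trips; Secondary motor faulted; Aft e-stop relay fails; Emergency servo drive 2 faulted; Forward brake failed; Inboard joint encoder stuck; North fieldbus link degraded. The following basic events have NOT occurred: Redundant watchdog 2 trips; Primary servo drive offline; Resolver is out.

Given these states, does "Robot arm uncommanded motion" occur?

Servo loop inoperative [OR]: Watchdog malfunctions=occurs, Primary servo drive offline=not → at least one input occurs → occurs.
E-stop path inoperative [OR]: Servo loop inoperative=occurs, Auxiliary limit switch trips=occurs → at least one input occurs → occurs.
Controller stage inoperative [AND]: North fieldbus link degraded=occurs, Inboard joint encoder stuck=occurs → all inputs occur → occurs.
Feedback branch lost [AND]: C safety controller is down=occurs, Secondary motor faulted=occurs → all inputs occur → occurs.
Brake chain inoperative [AND]: Controller stage inoperative=occurs, Feedback branch lost=occurs → all inputs occur → occurs.
Safety interlock fails [OR]: Resolver is out=not, Aft e-stop relay fails=occurs → at least one input occurs → occurs.
Servo loop 2 unavailable [OR]: Safety interlock fails=occurs, Forward brake failed=occurs, Redundant watchdog 2 trips=not → at least one input occurs → occurs.
E-stop path 2 lost [AND]: Servo loop 2 unavailable=occurs, Emergency servo drive 2 faulted=occurs, Limit switch 2 is out=occurs → all inputs occur → occurs.
Robot arm uncommanded motion [AND]: E-stop path inoperative=occurs, Brake chain inoperative=occurs, E-stop path 2 lost=occurs, Fieldbus link 2 degraded=occurs → all inputs occur → occurs.

Yes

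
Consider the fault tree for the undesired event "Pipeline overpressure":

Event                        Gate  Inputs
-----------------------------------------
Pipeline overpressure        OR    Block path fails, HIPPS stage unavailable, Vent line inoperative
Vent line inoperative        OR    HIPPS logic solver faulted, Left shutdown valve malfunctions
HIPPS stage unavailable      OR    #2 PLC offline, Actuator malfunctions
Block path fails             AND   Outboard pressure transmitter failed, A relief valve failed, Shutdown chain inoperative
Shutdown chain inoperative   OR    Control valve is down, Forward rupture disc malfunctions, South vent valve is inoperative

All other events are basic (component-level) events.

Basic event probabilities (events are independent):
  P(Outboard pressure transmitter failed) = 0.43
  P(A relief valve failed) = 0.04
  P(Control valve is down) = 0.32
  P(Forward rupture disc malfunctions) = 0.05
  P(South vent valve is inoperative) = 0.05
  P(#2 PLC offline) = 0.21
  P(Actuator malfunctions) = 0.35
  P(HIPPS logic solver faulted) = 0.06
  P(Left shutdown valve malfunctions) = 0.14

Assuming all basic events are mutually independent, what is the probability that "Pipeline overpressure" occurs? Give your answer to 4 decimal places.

P(Shutdown chain inoperative) [OR] = 1 − (1−0.32) × (1−0.05) × (1−0.05) = 0.386300
P(Block path fails) [AND] = 0.43 × 0.04 × 0.386300 = 0.006644
P(HIPPS stage unavailable) [OR] = 1 − (1−0.21) × (1−0.35) = 0.486500
P(Vent line inoperative) [OR] = 1 − (1−0.06) × (1−0.14) = 0.191600
P(Pipeline overpressure) [OR] = 1 − (1−0.006644) × (1−0.486500) × (1−0.191600) = 0.587645
Rounded to 4 decimal places: P(Pipeline overpressure) ≈ 0.5876.

0.5876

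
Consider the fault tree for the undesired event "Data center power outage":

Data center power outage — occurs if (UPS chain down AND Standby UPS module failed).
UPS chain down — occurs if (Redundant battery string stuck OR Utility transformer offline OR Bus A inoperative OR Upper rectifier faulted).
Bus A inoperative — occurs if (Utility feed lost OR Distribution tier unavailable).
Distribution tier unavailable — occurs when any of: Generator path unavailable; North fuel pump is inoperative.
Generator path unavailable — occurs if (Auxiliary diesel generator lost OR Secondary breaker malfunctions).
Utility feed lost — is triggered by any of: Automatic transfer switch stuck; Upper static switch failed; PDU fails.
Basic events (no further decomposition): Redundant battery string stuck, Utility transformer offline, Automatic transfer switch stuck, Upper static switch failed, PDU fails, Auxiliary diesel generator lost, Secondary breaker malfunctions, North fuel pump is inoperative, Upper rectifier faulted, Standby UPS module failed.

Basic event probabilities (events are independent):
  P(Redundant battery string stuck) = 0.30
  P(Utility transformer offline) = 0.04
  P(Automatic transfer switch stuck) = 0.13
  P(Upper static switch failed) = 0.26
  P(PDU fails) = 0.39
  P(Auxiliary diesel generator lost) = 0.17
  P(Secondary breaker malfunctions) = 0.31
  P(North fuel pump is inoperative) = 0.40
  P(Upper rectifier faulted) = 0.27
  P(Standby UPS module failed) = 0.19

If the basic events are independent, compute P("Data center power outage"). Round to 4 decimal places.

0.1774

P(Utility feed lost) [OR] = 1 − (1−0.13) × (1−0.26) × (1−0.39) = 0.607282
P(Generator path unavailable) [OR] = 1 − (1−0.17) × (1−0.31) = 0.427300
P(Distribution tier unavailable) [OR] = 1 − (1−0.427300) × (1−0.40) = 0.656380
P(Bus A inoperative) [OR] = 1 − (1−0.607282) × (1−0.656380) = 0.865054
P(UPS chain down) [OR] = 1 − (1−0.30) × (1−0.04) × (1−0.865054) × (1−0.27) = 0.933801
P(Data center power outage) [AND] = 0.933801 × 0.19 = 0.177422
Rounded to 4 decimal places: P(Data center power outage) ≈ 0.1774.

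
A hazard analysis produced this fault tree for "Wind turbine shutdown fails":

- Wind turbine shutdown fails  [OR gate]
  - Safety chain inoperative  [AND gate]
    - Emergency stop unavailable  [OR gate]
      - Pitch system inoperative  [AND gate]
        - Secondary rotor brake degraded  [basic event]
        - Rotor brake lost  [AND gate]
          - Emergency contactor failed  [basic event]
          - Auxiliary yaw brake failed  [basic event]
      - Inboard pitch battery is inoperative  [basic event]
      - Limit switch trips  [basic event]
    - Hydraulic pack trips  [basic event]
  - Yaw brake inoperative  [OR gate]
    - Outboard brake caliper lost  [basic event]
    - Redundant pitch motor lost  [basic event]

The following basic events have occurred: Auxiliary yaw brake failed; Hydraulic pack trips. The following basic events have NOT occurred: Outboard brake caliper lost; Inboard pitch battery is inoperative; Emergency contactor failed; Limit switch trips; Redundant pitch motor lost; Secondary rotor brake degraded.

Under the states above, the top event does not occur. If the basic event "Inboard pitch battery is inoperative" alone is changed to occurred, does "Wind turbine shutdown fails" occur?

Yes

Counterfactual: set "Inboard pitch battery is inoperative" to occurred.
Rotor brake lost [AND]: Emergency contactor failed=not, Auxiliary yaw brake failed=occurs → not all inputs occur → does not occur.
Pitch system inoperative [AND]: Secondary rotor brake degraded=not, Rotor brake lost=not → not all inputs occur → does not occur.
Emergency stop unavailable [OR]: Pitch system inoperative=not, Inboard pitch battery is inoperative=occurs, Limit switch trips=not → at least one input occurs → occurs.
Safety chain inoperative [AND]: Emergency stop unavailable=occurs, Hydraulic pack trips=occurs → all inputs occur → occurs.
Yaw brake inoperative [OR]: Outboard brake caliper lost=not, Redundant pitch motor lost=not → no input occurs → does not occur.
Wind turbine shutdown fails [OR]: Safety chain inoperative=occurs, Yaw brake inoperative=not → at least one input occurs → occurs.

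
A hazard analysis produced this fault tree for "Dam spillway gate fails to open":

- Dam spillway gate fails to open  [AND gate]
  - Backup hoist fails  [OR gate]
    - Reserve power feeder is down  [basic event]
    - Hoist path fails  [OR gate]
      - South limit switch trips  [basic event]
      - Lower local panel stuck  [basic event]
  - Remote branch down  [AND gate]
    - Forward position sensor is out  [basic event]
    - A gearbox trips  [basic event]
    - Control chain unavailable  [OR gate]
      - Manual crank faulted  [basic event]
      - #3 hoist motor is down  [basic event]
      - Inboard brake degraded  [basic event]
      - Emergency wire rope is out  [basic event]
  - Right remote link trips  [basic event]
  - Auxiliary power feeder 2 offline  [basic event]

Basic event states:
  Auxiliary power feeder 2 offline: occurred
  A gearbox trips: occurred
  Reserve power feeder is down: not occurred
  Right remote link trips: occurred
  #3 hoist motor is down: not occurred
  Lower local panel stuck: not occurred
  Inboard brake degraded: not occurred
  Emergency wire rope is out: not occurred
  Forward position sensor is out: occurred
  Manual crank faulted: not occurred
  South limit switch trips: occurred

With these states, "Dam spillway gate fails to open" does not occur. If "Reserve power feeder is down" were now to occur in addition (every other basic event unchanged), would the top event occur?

No

Counterfactual: set "Reserve power feeder is down" to occurred.
Hoist path fails [OR]: South limit switch trips=occurs, Lower local panel stuck=not → at least one input occurs → occurs.
Backup hoist fails [OR]: Reserve power feeder is down=occurs, Hoist path fails=occurs → at least one input occurs → occurs.
Control chain unavailable [OR]: Manual crank faulted=not, #3 hoist motor is down=not, Inboard brake degraded=not, Emergency wire rope is out=not → no input occurs → does not occur.
Remote branch down [AND]: Forward position sensor is out=occurs, A gearbox trips=occurs, Control chain unavailable=not → not all inputs occur → does not occur.
Dam spillway gate fails to open [AND]: Backup hoist fails=occurs, Remote branch down=not, Right remote link trips=occurs, Auxiliary power feeder 2 offline=occurs → not all inputs occur → does not occur.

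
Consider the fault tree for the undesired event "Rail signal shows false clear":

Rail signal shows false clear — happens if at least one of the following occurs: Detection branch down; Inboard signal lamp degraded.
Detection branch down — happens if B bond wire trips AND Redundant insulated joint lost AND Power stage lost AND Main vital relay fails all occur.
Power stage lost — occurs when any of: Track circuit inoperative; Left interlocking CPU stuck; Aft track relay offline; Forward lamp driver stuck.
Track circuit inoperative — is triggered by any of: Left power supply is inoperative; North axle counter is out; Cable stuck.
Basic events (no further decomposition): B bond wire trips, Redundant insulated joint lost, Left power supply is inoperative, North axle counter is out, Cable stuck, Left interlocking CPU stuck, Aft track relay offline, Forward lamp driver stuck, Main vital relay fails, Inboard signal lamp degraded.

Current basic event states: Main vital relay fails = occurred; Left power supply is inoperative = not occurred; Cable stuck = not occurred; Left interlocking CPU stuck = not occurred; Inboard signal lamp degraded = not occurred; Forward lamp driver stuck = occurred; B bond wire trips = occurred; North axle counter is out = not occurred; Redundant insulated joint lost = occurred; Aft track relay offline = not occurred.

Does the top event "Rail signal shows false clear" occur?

Track circuit inoperative [OR]: Left power supply is inoperative=not, North axle counter is out=not, Cable stuck=not → no input occurs → does not occur.
Power stage lost [OR]: Track circuit inoperative=not, Left interlocking CPU stuck=not, Aft track relay offline=not, Forward lamp driver stuck=occurs → at least one input occurs → occurs.
Detection branch down [AND]: B bond wire trips=occurs, Redundant insulated joint lost=occurs, Power stage lost=occurs, Main vital relay fails=occurs → all inputs occur → occurs.
Rail signal shows false clear [OR]: Detection branch down=occurs, Inboard signal lamp degraded=not → at least one input occurs → occurs.

Yes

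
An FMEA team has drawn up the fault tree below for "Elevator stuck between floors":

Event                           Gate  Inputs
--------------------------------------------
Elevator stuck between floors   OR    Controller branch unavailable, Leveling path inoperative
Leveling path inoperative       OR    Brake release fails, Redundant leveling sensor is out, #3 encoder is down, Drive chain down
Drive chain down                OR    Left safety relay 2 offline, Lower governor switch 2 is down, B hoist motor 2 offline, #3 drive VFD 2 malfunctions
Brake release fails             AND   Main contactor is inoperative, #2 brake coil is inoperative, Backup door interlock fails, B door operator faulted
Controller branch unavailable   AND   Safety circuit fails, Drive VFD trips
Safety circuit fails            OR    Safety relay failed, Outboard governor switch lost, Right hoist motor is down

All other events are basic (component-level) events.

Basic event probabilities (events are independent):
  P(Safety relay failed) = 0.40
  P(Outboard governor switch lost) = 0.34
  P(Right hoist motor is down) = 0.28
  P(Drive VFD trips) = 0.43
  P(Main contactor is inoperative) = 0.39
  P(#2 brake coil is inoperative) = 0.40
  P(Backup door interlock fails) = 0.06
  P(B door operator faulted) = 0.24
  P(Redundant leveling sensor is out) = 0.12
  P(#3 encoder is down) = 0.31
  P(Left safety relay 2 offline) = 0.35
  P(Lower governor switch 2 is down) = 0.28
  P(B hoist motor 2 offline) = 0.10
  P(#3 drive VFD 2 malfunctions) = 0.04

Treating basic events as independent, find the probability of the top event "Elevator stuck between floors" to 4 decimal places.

P(Safety circuit fails) [OR] = 1 − (1−0.40) × (1−0.34) × (1−0.28) = 0.714880
P(Controller branch unavailable) [AND] = 0.714880 × 0.43 = 0.307398
P(Brake release fails) [AND] = 0.39 × 0.40 × 0.06 × 0.24 = 0.002246
P(Drive chain down) [OR] = 1 − (1−0.35) × (1−0.28) × (1−0.10) × (1−0.04) = 0.595648
P(Leveling path inoperative) [OR] = 1 − (1−0.002246) × (1−0.12) × (1−0.31) × (1−0.595648) = 0.755029
P(Elevator stuck between floors) [OR] = 1 − (1−0.307398) × (1−0.755029) = 0.830333
Rounded to 4 decimal places: P(Elevator stuck between floors) ≈ 0.8303.

0.8303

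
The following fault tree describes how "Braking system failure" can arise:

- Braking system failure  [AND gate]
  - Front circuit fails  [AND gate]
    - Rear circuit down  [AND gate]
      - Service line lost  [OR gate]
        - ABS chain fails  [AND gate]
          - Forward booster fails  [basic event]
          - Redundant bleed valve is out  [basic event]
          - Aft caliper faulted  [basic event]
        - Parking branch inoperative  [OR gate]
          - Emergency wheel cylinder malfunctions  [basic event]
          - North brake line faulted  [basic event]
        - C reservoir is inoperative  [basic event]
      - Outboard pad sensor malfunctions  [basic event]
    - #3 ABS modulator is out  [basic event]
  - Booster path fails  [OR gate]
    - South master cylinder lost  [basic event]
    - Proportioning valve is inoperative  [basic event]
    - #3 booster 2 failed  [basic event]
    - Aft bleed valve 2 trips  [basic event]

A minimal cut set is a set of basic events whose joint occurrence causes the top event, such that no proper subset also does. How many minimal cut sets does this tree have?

ABS chain fails [AND]: one cut set from each child combined → 1 × 1 × 1 = 1 cut set(s).
Parking branch inoperative [OR]: union of children's cut sets → 2 cut set(s).
Service line lost [OR]: union of children's cut sets → 4 cut set(s).
Rear circuit down [AND]: one cut set from each child combined → 4 × 1 = 4 cut set(s).
Front circuit fails [AND]: one cut set from each child combined → 4 × 1 = 4 cut set(s).
Booster path fails [OR]: union of children's cut sets → 4 cut set(s).
Braking system failure [AND]: one cut set from each child combined → 4 × 4 = 16 cut set(s).

16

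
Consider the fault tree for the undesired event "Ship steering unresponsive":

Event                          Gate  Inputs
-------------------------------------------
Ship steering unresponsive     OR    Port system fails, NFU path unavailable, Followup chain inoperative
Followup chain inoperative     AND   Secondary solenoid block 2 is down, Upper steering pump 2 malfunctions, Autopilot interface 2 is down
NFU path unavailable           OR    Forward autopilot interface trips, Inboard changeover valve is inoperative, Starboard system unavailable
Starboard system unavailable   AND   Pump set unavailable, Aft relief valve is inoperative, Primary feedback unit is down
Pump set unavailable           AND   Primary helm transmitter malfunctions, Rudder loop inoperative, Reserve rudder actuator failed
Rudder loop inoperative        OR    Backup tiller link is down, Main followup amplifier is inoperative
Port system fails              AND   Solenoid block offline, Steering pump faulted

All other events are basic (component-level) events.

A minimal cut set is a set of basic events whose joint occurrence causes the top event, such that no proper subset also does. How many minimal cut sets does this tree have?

6

Port system fails [AND]: one cut set from each child combined → 1 × 1 = 1 cut set(s).
Rudder loop inoperative [OR]: union of children's cut sets → 2 cut set(s).
Pump set unavailable [AND]: one cut set from each child combined → 1 × 2 × 1 = 2 cut set(s).
Starboard system unavailable [AND]: one cut set from each child combined → 2 × 1 × 1 = 2 cut set(s).
NFU path unavailable [OR]: union of children's cut sets → 4 cut set(s).
Followup chain inoperative [AND]: one cut set from each child combined → 1 × 1 × 1 = 1 cut set(s).
Ship steering unresponsive [OR]: union of children's cut sets → 6 cut set(s).
Minimal cut sets: {Solenoid block offline, Steering pump faulted}; {Forward autopilot interface trips}; {Inboard changeover valve is inoperative}; {Aft relief valve is inoperative, Backup tiller link is down, Primary feedback unit is down, Primary helm transmitter malfunctions, Reserve rudder actuator failed}; {Aft relief valve is inoperative, Main followup amplifier is inoperative, Primary feedback unit is down, Primary helm transmitter malfunctions, Reserve rudder actuator failed}; {Autopilot interface 2 is down, Secondary solenoid block 2 is down, Upper steering pump 2 malfunctions}.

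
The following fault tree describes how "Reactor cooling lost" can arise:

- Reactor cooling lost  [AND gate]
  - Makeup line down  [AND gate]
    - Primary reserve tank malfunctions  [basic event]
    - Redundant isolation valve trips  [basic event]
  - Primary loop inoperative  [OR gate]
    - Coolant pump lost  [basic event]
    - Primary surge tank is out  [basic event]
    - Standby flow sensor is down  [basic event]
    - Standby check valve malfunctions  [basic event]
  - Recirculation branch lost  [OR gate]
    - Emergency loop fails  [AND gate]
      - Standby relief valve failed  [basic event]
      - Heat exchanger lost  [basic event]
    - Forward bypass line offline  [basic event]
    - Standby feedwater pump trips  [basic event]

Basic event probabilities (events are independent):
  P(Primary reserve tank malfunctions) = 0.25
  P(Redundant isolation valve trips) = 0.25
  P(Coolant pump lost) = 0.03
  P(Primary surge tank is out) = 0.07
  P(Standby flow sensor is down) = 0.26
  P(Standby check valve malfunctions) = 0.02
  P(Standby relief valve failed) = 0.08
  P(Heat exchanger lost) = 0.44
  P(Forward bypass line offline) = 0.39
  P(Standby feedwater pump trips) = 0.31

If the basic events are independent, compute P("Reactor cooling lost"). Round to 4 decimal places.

P(Makeup line down) [AND] = 0.25 × 0.25 = 0.062500
P(Primary loop inoperative) [OR] = 1 − (1−0.03) × (1−0.07) × (1−0.26) × (1−0.02) = 0.345797
P(Emergency loop fails) [AND] = 0.08 × 0.44 = 0.035200
P(Recirculation branch lost) [OR] = 1 − (1−0.035200) × (1−0.39) × (1−0.31) = 0.593916
P(Reactor cooling lost) [AND] = 0.062500 × 0.345797 × 0.593916 = 0.012836
Rounded to 4 decimal places: P(Reactor cooling lost) ≈ 0.0128.

0.0128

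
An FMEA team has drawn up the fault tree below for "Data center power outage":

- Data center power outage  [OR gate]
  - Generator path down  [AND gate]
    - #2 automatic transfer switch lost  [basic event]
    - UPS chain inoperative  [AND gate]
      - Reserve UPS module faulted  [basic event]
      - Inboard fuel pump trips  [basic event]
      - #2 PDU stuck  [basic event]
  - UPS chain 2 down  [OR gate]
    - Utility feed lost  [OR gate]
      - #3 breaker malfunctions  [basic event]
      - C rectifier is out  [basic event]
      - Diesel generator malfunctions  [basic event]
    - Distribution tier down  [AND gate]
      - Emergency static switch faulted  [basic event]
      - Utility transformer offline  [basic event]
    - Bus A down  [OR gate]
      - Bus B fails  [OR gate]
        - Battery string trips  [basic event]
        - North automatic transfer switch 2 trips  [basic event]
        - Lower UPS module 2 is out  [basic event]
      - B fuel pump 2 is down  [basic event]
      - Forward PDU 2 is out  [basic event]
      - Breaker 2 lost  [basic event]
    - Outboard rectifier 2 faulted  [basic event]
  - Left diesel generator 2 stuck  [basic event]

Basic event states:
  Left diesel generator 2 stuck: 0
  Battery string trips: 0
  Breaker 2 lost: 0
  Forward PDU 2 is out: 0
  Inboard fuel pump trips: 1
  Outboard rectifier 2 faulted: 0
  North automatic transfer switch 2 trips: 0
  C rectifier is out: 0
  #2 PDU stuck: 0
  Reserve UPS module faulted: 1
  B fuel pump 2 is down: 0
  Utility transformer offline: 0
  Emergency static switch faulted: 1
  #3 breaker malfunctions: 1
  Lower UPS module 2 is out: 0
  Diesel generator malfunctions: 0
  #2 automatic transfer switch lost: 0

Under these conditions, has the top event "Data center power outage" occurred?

Yes

UPS chain inoperative [AND]: Reserve UPS module faulted=occurs, Inboard fuel pump trips=occurs, #2 PDU stuck=not → not all inputs occur → does not occur.
Generator path down [AND]: #2 automatic transfer switch lost=not, UPS chain inoperative=not → not all inputs occur → does not occur.
Utility feed lost [OR]: #3 breaker malfunctions=occurs, C rectifier is out=not, Diesel generator malfunctions=not → at least one input occurs → occurs.
Distribution tier down [AND]: Emergency static switch faulted=occurs, Utility transformer offline=not → not all inputs occur → does not occur.
Bus B fails [OR]: Battery string trips=not, North automatic transfer switch 2 trips=not, Lower UPS module 2 is out=not → no input occurs → does not occur.
Bus A down [OR]: Bus B fails=not, B fuel pump 2 is down=not, Forward PDU 2 is out=not, Breaker 2 lost=not → no input occurs → does not occur.
UPS chain 2 down [OR]: Utility feed lost=occurs, Distribution tier down=not, Bus A down=not, Outboard rectifier 2 faulted=not → at least one input occurs → occurs.
Data center power outage [OR]: Generator path down=not, UPS chain 2 down=occurs, Left diesel generator 2 stuck=not → at least one input occurs → occurs.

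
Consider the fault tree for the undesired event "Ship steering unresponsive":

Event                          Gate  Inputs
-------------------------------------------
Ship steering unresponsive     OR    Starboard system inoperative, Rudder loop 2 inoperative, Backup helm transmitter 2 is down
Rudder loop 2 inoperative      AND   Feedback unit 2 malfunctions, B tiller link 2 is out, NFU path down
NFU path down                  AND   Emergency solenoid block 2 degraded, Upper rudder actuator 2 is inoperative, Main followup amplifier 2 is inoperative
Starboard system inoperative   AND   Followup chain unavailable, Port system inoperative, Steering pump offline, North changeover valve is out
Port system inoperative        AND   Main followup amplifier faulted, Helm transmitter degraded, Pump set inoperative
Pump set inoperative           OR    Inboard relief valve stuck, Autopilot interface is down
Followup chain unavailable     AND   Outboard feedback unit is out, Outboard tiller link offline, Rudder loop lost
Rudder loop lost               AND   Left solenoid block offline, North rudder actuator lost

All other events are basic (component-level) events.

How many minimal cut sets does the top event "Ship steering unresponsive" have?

4

Rudder loop lost [AND]: one cut set from each child combined → 1 × 1 = 1 cut set(s).
Followup chain unavailable [AND]: one cut set from each child combined → 1 × 1 × 1 = 1 cut set(s).
Pump set inoperative [OR]: union of children's cut sets → 2 cut set(s).
Port system inoperative [AND]: one cut set from each child combined → 1 × 1 × 2 = 2 cut set(s).
Starboard system inoperative [AND]: one cut set from each child combined → 1 × 2 × 1 × 1 = 2 cut set(s).
NFU path down [AND]: one cut set from each child combined → 1 × 1 × 1 = 1 cut set(s).
Rudder loop 2 inoperative [AND]: one cut set from each child combined → 1 × 1 × 1 = 1 cut set(s).
Ship steering unresponsive [OR]: union of children's cut sets → 4 cut set(s).
Minimal cut sets: {Helm transmitter degraded, Inboard relief valve stuck, Left solenoid block offline, Main followup amplifier faulted, North changeover valve is out, North rudder actuator lost, Outboard feedback unit is out, Outboard tiller link offline, Steering pump offline}; {Autopilot interface is down, Helm transmitter degraded, Left solenoid block offline, Main followup amplifier faulted, North changeover valve is out, North rudder actuator lost, Outboard feedback unit is out, Outboard tiller link offline, Steering pump offline}; {B tiller link 2 is out, Emergency solenoid block 2 degraded, Feedback unit 2 malfunctions, Main followup amplifier 2 is inoperative, Upper rudder actuator 2 is inoperative}; {Backup helm transmitter 2 is down}.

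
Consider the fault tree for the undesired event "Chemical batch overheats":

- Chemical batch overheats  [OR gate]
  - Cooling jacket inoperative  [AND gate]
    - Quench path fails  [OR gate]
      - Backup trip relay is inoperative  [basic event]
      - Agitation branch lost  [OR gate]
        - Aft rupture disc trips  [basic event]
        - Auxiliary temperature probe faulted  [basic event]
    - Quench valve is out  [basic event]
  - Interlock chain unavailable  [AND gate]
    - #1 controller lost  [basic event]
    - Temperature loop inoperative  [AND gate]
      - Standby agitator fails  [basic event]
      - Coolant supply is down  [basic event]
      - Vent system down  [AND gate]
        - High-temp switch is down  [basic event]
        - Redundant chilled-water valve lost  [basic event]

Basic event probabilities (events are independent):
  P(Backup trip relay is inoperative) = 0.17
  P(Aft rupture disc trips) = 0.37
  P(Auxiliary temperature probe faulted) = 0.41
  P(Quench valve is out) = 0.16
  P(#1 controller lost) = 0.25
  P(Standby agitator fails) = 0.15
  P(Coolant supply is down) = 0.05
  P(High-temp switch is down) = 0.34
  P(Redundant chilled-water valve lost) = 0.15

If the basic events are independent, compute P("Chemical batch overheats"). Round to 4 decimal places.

P(Agitation branch lost) [OR] = 1 − (1−0.37) × (1−0.41) = 0.628300
P(Quench path fails) [OR] = 1 − (1−0.17) × (1−0.628300) = 0.691489
P(Cooling jacket inoperative) [AND] = 0.691489 × 0.16 = 0.110638
P(Vent system down) [AND] = 0.34 × 0.15 = 0.051000
P(Temperature loop inoperative) [AND] = 0.15 × 0.05 × 0.051000 = 0.000383
P(Interlock chain unavailable) [AND] = 0.25 × 0.000383 = 0.000096
P(Chemical batch overheats) [OR] = 1 − (1−0.110638) × (1−0.000096) = 0.110723
Rounded to 4 decimal places: P(Chemical batch overheats) ≈ 0.1107.

0.1107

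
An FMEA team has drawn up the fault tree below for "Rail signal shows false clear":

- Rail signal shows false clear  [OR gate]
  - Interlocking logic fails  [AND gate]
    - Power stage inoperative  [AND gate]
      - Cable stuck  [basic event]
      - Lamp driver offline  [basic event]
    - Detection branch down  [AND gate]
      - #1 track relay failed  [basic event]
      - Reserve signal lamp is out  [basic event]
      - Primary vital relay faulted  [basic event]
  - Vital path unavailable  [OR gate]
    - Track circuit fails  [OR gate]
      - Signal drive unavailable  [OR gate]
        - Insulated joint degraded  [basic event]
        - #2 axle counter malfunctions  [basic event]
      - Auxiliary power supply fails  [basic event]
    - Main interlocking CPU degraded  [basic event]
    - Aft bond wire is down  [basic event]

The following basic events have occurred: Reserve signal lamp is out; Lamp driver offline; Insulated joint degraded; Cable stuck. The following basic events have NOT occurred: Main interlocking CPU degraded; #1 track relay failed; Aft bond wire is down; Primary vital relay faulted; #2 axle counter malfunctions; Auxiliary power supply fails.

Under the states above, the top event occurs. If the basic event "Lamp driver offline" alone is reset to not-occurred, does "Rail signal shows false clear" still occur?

Counterfactual: set "Lamp driver offline" to not occurred.
Power stage inoperative [AND]: Cable stuck=occurs, Lamp driver offline=not → not all inputs occur → does not occur.
Detection branch down [AND]: #1 track relay failed=not, Reserve signal lamp is out=occurs, Primary vital relay faulted=not → not all inputs occur → does not occur.
Interlocking logic fails [AND]: Power stage inoperative=not, Detection branch down=not → not all inputs occur → does not occur.
Signal drive unavailable [OR]: Insulated joint degraded=occurs, #2 axle counter malfunctions=not → at least one input occurs → occurs.
Track circuit fails [OR]: Signal drive unavailable=occurs, Auxiliary power supply fails=not → at least one input occurs → occurs.
Vital path unavailable [OR]: Track circuit fails=occurs, Main interlocking CPU degraded=not, Aft bond wire is down=not → at least one input occurs → occurs.
Rail signal shows false clear [OR]: Interlocking logic fails=not, Vital path unavailable=occurs → at least one input occurs → occurs.

Yes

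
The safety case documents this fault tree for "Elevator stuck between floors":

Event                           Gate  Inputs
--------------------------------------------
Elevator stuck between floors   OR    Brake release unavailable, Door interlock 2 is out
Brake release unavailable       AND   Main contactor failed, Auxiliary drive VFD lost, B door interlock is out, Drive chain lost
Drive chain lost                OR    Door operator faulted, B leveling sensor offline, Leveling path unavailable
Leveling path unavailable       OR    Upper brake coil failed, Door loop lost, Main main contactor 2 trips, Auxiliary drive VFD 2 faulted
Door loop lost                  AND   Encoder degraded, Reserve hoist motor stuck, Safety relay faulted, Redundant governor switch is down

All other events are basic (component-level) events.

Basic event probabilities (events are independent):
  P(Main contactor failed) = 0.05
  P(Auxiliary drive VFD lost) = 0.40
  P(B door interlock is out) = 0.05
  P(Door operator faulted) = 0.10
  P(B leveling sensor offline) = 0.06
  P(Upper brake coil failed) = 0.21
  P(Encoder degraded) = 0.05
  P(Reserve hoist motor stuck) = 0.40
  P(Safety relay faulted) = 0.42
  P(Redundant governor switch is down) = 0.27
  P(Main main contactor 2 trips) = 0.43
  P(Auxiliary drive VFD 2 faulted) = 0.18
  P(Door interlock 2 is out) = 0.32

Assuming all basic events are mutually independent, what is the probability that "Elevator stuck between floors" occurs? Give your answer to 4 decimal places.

0.3205

P(Door loop lost) [AND] = 0.05 × 0.40 × 0.42 × 0.27 = 0.002268
P(Leveling path unavailable) [OR] = 1 − (1−0.21) × (1−0.002268) × (1−0.43) × (1−0.18) = 0.631591
P(Drive chain lost) [OR] = 1 − (1−0.10) × (1−0.06) × (1−0.631591) = 0.688326
P(Brake release unavailable) [AND] = 0.05 × 0.40 × 0.05 × 0.688326 = 0.000688
P(Elevator stuck between floors) [OR] = 1 − (1−0.000688) × (1−0.32) = 0.320468
Rounded to 4 decimal places: P(Elevator stuck between floors) ≈ 0.3205.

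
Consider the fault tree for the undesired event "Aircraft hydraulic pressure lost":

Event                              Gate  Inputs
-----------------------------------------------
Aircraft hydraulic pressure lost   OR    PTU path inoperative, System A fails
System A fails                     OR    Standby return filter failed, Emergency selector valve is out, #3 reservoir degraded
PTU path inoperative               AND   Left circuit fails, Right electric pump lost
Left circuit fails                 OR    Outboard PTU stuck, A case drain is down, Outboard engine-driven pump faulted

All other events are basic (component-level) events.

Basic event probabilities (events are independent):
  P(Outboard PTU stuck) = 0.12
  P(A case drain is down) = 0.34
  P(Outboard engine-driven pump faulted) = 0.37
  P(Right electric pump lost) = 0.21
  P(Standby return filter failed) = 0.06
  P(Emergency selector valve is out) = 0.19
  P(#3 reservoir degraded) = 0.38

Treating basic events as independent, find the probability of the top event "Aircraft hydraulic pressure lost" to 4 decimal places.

0.5908

P(Left circuit fails) [OR] = 1 − (1−0.12) × (1−0.34) × (1−0.37) = 0.634096
P(PTU path inoperative) [AND] = 0.634096 × 0.21 = 0.133160
P(System A fails) [OR] = 1 − (1−0.06) × (1−0.19) × (1−0.38) = 0.527932
P(Aircraft hydraulic pressure lost) [OR] = 1 − (1−0.133160) × (1−0.527932) = 0.590793
Rounded to 4 decimal places: P(Aircraft hydraulic pressure lost) ≈ 0.5908.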